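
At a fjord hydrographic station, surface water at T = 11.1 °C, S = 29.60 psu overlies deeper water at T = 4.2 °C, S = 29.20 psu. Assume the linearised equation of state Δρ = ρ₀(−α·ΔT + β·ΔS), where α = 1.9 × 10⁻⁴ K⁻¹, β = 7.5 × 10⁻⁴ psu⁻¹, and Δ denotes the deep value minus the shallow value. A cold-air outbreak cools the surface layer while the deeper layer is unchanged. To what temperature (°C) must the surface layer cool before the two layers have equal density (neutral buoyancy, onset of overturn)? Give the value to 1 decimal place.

Neutral buoyancy requires Δρ = 0, i.e. −α(T_deep − T_surf′) + β(S_deep − S_surf) = 0.
T_surf′ = T_deep − (β/α)·ΔS = 4.2 − (7.5 × 10⁻⁴/1.9 × 10⁻⁴)·(-0.40) = 5.779 °C.
Cooling required: 11.1 − (5.779) = 5.321 °C.

5.8 °C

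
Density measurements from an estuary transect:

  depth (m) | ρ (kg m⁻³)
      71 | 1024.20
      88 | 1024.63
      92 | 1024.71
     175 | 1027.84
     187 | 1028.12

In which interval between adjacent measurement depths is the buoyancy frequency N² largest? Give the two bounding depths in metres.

92–175 m

Compute the density gradient over each adjacent pair:
  71–88 m: Δρ/Δz = 0.43/17 = 0.025 kg m⁻⁴
  88–92 m: Δρ/Δz = 0.08/4 = 0.020 kg m⁻⁴
  92–175 m: Δρ/Δz = 3.13/83 = 0.038 kg m⁻⁴
  175–187 m: Δρ/Δz = 0.28/12 = 0.023 kg m⁻⁴
The largest gradient is in the 92–175 m interval — the pycnocline.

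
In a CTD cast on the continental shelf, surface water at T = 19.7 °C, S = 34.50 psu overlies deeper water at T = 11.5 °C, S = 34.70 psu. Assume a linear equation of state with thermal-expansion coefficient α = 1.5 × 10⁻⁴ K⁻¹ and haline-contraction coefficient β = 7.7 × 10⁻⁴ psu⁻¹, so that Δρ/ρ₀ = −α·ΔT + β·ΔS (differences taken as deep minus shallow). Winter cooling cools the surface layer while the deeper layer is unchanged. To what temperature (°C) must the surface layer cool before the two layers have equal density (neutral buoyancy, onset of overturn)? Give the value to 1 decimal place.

10.5 °C

Neutral buoyancy requires Δρ = 0, i.e. −α(T_deep − T_surf′) + β(S_deep − S_surf) = 0.
T_surf′ = T_deep − (β/α)·ΔS = 11.5 − (7.7 × 10⁻⁴/1.5 × 10⁻⁴)·(+0.20) = 10.473 °C.
Cooling required: 19.7 − (10.473) = 9.227 °C.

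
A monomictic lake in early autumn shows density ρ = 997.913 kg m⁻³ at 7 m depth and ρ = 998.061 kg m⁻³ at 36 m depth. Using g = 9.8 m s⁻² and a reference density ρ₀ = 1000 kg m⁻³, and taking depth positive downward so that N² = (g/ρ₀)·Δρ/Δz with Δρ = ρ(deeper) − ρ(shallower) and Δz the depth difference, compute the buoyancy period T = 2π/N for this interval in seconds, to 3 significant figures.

Δρ = 998.061 − 997.913 = 0.148 kg m⁻³ over Δz = 36 − 7 = 29 m.
N² = (9.8/1000) × (0.148/29) = 5.0014 × 10⁻⁵ s⁻².
N = √(5.0014 × 10⁻⁵) = 7.0721 × 10⁻³ rad s⁻¹, so T = 2π/N = 888.45 s ≈ 888 s.
A positive N² confirms static stability across the interval.

888 s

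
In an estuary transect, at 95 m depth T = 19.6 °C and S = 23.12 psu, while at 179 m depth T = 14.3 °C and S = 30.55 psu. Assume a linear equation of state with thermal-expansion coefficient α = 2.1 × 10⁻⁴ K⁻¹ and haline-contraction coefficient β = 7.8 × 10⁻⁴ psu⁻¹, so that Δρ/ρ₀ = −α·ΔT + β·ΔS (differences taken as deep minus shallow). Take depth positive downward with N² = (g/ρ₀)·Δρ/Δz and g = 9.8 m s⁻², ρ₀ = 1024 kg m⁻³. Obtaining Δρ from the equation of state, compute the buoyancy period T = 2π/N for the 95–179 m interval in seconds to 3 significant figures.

ΔT = -5.3 K, ΔS = +7.43 psu (deep − shallow).
Δρ/ρ₀ = −αΔT + βΔS = 1.113 × 10⁻³ + 5.7954 × 10⁻³ = 6.9084 × 10⁻³, so Δρ ≈ 7.074 kg m⁻³.
N² = (g/ρ₀)·Δρ/Δz = g·(Δρ/ρ₀)/Δz = 9.8 × 6.9084 × 10⁻³ / 84 = 8.0598 × 10⁻⁴ s⁻².
N = √(8.0598 × 10⁻⁴) = 0.028390 rad s⁻¹ → T = 2π/N = 221.32 s ≈ 221 s.

221 s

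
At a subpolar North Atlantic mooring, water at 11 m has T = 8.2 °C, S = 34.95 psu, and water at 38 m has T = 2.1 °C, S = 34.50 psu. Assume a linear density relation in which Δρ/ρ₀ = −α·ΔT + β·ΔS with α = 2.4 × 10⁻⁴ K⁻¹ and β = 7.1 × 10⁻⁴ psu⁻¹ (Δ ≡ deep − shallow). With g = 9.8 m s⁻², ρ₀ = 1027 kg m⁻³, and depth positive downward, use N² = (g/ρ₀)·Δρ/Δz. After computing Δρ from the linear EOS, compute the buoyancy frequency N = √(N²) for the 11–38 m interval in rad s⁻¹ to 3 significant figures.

ΔT = -6.1 K, ΔS = -0.45 psu (deep − shallow).
Δρ/ρ₀ = −αΔT + βΔS = 1.464 × 10⁻³ − 3.195 × 10⁻⁴ = 1.1445 × 10⁻³, so Δρ ≈ 1.175 kg m⁻³.
N² = (g/ρ₀)·Δρ/Δz = g·(Δρ/ρ₀)/Δz = 9.8 × 1.1445 × 10⁻³ / 27 = 4.1541 × 10⁻⁴ s⁻².
N = √(4.1541 × 10⁻⁴) = 0.020382 rad s⁻¹ ≈ 0.0204 rad s⁻¹.

0.0204 rad s⁻¹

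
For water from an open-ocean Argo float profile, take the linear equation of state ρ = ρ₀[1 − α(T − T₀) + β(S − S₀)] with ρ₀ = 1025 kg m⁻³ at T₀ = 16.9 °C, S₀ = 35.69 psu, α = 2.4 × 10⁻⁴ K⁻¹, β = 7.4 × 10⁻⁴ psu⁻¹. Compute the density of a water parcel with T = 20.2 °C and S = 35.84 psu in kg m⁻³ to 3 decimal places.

1024.302 kg m⁻³

T − T₀ = +3.3 K, S − S₀ = +0.15 psu.
Bracket = 1 − α·(+3.3) + β·(+0.15) = 1 + (-6.81 × 10⁻⁴) = 0.9993190.
ρ = 1025 × 0.9993190 = 1024.302 kg m⁻³.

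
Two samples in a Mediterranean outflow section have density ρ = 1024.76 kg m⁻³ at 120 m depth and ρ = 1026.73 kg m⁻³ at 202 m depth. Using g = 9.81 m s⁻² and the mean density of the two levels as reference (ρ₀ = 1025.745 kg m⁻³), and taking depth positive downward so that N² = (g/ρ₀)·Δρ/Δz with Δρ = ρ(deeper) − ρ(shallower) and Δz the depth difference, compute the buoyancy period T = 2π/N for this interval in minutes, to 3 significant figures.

Δρ = 1026.73 − 1024.76 = 1.97 kg m⁻³ over Δz = 202 − 120 = 82 m.
N² = (9.81/1025.745) × (1.97/82) = 2.2976 × 10⁻⁴ s⁻².
N = √(2.2976 × 10⁻⁴) = 0.015158 rad s⁻¹, so T = 2π/N = 414.51 s = 6.9085 min ≈ 6.91 min.
A positive N² confirms static stability across the interval.

6.91 min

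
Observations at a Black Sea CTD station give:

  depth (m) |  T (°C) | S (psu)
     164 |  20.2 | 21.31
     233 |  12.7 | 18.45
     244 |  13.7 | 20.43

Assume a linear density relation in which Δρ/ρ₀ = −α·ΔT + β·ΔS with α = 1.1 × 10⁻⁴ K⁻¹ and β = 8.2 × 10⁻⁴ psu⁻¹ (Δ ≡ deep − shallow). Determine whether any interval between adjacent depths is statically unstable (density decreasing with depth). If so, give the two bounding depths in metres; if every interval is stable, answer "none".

164–233 m

Evaluate Δρ/ρ₀ = −αΔT + βΔS across each adjacent pair:
  164–233 m: −αΔT+βΔS = −(1.1 × 10⁻⁴)(-7.5)+(8.2 × 10⁻⁴)(-2.86) = -1.5 × 10⁻³ → UNSTABLE
  233–244 m: −αΔT+βΔS = −(1.1 × 10⁻⁴)(+1.0)+(8.2 × 10⁻⁴)(+1.98) = 1.5 × 10⁻³ → stable
The 164–233 m interval has Δρ < 0: lighter water underlies denser water.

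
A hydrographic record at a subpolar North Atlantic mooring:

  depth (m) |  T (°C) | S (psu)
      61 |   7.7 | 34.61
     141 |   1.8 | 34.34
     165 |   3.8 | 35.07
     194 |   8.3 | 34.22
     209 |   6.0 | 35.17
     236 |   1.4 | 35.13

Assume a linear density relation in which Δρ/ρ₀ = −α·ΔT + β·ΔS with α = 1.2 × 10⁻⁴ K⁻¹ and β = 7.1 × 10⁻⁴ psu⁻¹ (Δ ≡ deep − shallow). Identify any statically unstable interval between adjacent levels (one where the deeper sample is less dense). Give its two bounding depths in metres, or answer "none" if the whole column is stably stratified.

165–194 m

Evaluate Δρ/ρ₀ = −αΔT + βΔS across each adjacent pair:
  61–141 m: −αΔT+βΔS = −(1.2 × 10⁻⁴)(-5.9)+(7.1 × 10⁻⁴)(-0.27) = 5.2 × 10⁻⁴ → stable
  141–165 m: −αΔT+βΔS = −(1.2 × 10⁻⁴)(+2.0)+(7.1 × 10⁻⁴)(+0.73) = 2.8 × 10⁻⁴ → stable
  165–194 m: −αΔT+βΔS = −(1.2 × 10⁻⁴)(+4.5)+(7.1 × 10⁻⁴)(-0.85) = -1.1 × 10⁻³ → UNSTABLE
  194–209 m: −αΔT+βΔS = −(1.2 × 10⁻⁴)(-2.3)+(7.1 × 10⁻⁴)(+0.95) = 9.5 × 10⁻⁴ → stable
  209–236 m: −αΔT+βΔS = −(1.2 × 10⁻⁴)(-4.6)+(7.1 × 10⁻⁴)(-0.04) = 5.2 × 10⁻⁴ → stable
The 165–194 m interval has Δρ < 0: lighter water underlies denser water.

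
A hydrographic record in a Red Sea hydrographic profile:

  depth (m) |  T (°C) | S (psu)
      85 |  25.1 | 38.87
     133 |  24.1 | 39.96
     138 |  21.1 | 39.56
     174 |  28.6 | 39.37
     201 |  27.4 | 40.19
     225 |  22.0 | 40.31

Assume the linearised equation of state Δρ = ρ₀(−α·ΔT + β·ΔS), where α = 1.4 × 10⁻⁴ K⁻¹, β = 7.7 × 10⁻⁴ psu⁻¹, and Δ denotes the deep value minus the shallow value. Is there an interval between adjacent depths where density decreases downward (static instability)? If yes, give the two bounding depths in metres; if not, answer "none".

138–174 m

Evaluate Δρ/ρ₀ = −αΔT + βΔS across each adjacent pair:
  85–133 m: −αΔT+βΔS = −(1.4 × 10⁻⁴)(-1.0)+(7.7 × 10⁻⁴)(+1.09) = 9.8 × 10⁻⁴ → stable
  133–138 m: −αΔT+βΔS = −(1.4 × 10⁻⁴)(-3.0)+(7.7 × 10⁻⁴)(-0.40) = 1.1 × 10⁻⁴ → stable
  138–174 m: −αΔT+βΔS = −(1.4 × 10⁻⁴)(+7.5)+(7.7 × 10⁻⁴)(-0.19) = -1.2 × 10⁻³ → UNSTABLE
  174–201 m: −αΔT+βΔS = −(1.4 × 10⁻⁴)(-1.2)+(7.7 × 10⁻⁴)(+0.82) = 8.0 × 10⁻⁴ → stable
  201–225 m: −αΔT+βΔS = −(1.4 × 10⁻⁴)(-5.4)+(7.7 × 10⁻⁴)(+0.12) = 8.5 × 10⁻⁴ → stable
The 138–174 m interval has Δρ < 0: lighter water underlies denser water.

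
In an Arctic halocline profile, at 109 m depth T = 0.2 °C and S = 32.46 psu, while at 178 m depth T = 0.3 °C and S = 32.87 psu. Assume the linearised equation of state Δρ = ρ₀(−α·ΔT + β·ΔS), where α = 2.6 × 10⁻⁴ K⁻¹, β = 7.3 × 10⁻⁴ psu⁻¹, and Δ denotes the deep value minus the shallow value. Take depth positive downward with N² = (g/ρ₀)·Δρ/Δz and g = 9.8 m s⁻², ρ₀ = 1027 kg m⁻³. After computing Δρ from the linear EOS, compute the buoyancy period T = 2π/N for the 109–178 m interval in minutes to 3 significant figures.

16.8 min

ΔT = +0.1 K, ΔS = +0.41 psu (deep − shallow).
Δρ/ρ₀ = −αΔT + βΔS = -2.60 × 10⁻⁵ + 2.993 × 10⁻⁴ = 2.733 × 10⁻⁴, so Δρ ≈ 0.2807 kg m⁻³.
N² = (g/ρ₀)·Δρ/Δz = g·(Δρ/ρ₀)/Δz = 9.8 × 2.733 × 10⁻⁴ / 69 = 3.8817 × 10⁻⁵ s⁻².
N = √(3.8817 × 10⁻⁵) = 6.2303 × 10⁻³ rad s⁻¹ → T = 2π/N = 1.0085 × 10³ s = 16.808 min ≈ 16.8 min.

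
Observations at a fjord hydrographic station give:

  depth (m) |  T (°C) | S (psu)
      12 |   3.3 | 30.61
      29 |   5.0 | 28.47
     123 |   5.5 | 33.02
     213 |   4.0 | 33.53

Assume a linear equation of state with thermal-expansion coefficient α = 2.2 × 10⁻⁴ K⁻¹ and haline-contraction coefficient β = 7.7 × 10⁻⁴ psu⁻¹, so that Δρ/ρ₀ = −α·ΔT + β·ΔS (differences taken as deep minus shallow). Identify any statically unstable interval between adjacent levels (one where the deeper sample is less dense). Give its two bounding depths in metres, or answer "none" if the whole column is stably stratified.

12–29 m

Evaluate Δρ/ρ₀ = −αΔT + βΔS across each adjacent pair:
  12–29 m: −αΔT+βΔS = −(2.2 × 10⁻⁴)(+1.7)+(7.7 × 10⁻⁴)(-2.14) = -2.0 × 10⁻³ → UNSTABLE
  29–123 m: −αΔT+βΔS = −(2.2 × 10⁻⁴)(+0.5)+(7.7 × 10⁻⁴)(+4.55) = 3.4 × 10⁻³ → stable
  123–213 m: −αΔT+βΔS = −(2.2 × 10⁻⁴)(-1.5)+(7.7 × 10⁻⁴)(+0.51) = 7.2 × 10⁻⁴ → stable
The 12–29 m interval has Δρ < 0: lighter water underlies denser water.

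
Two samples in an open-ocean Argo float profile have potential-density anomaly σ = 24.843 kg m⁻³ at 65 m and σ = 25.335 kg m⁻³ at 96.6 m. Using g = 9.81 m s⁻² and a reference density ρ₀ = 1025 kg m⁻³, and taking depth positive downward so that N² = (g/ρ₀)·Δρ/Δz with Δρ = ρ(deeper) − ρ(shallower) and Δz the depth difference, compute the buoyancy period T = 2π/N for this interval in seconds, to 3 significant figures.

515 s

Δρ = 1025.335 − 1024.843 = 0.492 kg m⁻³ over Δz = 96.6 − 65 = 31.6 m.
N² = (9.81/1025) × (0.492/31.6) = 1.4901 × 10⁻⁴ s⁻².
N = √(1.4901 × 10⁻⁴) = 0.012207 rad s⁻¹, so T = 2π/N = 514.72 s ≈ 515 s.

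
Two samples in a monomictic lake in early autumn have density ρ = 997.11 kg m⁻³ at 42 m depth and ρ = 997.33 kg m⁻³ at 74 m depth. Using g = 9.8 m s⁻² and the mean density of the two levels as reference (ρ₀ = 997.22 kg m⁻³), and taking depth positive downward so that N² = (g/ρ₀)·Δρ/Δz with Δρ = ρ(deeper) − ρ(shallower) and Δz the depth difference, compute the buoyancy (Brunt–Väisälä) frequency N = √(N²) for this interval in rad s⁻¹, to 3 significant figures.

8.22 × 10⁻³ rad s⁻¹

Δρ = 997.33 − 997.11 = 0.22 kg m⁻³ over Δz = 74 − 42 = 32 m.
N² = (9.8/997.22) × (0.22/32) = 6.7563 × 10⁻⁵ s⁻².
N = √(6.7563 × 10⁻⁵) = 8.2197 × 10⁻³ rad s⁻¹ ≈ 8.22 × 10⁻³ rad s⁻¹.
A positive N² confirms static stability across the interval.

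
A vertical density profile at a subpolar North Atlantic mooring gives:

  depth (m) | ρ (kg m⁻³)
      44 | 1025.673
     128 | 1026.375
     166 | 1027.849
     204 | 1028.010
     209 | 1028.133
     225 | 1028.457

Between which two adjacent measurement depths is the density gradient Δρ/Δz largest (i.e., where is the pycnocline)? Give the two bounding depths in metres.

Compute the density gradient over each adjacent pair:
  44–128 m: Δρ/Δz = 0.702/84 = 8.4 × 10⁻³ kg m⁻⁴
  128–166 m: Δρ/Δz = 1.474/38 = 0.039 kg m⁻⁴
  166–204 m: Δρ/Δz = 0.161/38 = 4.2 × 10⁻³ kg m⁻⁴
  204–209 m: Δρ/Δz = 0.123/5 = 0.025 kg m⁻⁴
  209–225 m: Δρ/Δz = 0.324/16 = 0.020 kg m⁻⁴
The largest gradient is in the 128–166 m interval — the pycnocline.

128–166 m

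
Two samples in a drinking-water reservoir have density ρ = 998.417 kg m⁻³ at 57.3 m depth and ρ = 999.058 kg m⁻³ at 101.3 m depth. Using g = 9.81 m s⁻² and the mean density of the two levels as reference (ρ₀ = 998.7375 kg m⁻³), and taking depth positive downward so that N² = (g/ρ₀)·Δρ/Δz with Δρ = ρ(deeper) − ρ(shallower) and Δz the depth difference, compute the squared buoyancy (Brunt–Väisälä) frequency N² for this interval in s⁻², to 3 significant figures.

1.43 × 10⁻⁴ s⁻²

Δρ = 999.058 − 998.417 = 0.641 kg m⁻³ over Δz = 101.3 − 57.3 = 44 m.
N² = (9.81/998.7375) × (0.641/44) = 1.4309 × 10⁻⁴ s⁻² ≈ 1.43 × 10⁻⁴ s⁻².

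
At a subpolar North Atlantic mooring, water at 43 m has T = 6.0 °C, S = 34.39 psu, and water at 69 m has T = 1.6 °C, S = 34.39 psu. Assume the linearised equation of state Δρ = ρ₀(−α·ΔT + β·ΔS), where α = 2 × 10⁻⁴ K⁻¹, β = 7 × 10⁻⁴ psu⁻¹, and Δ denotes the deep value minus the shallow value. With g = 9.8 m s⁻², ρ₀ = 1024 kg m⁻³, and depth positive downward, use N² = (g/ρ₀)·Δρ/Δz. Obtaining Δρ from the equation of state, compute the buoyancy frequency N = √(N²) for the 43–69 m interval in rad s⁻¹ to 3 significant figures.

0.0182 rad s⁻¹

ΔT = -4.4 K, ΔS = +0.00 psu (deep − shallow).
Δρ/ρ₀ = −αΔT + βΔS = 8.80 × 10⁻⁴ + 0 = 8.80 × 10⁻⁴, so Δρ ≈ 0.9011 kg m⁻³.
N² = (g/ρ₀)·Δρ/Δz = g·(Δρ/ρ₀)/Δz = 9.8 × 8.80 × 10⁻⁴ / 26 = 3.3169 × 10⁻⁴ s⁻².
N = √(3.3169 × 10⁻⁴) = 0.018212 rad s⁻¹ ≈ 0.0182 rad s⁻¹.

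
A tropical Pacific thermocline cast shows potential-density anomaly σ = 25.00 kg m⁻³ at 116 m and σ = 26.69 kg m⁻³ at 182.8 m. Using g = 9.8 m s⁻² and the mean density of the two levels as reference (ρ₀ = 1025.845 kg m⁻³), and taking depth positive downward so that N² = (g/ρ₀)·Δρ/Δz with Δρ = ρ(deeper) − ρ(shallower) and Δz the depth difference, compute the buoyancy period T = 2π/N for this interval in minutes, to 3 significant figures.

Δρ = 1026.69 − 1025.00 = 1.69 kg m⁻³ over Δz = 182.8 − 116 = 66.8 m.
N² = (9.8/1025.845) × (1.69/66.8) = 2.4169 × 10⁻⁴ s⁻².
N = √(2.4169 × 10⁻⁴) = 0.015546 rad s⁻¹, so T = 2π/N = 404.17 s = 6.7362 min ≈ 6.74 min.

6.74 min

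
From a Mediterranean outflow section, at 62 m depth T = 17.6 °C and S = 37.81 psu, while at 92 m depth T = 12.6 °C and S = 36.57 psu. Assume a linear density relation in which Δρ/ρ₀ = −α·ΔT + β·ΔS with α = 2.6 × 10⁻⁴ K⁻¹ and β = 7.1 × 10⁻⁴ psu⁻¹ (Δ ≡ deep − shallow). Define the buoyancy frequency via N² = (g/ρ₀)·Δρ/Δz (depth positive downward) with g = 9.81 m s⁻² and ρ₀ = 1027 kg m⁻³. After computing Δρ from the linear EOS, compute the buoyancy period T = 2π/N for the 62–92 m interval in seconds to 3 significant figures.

536 s

ΔT = -5.0 K, ΔS = -1.24 psu (deep − shallow).
Δρ/ρ₀ = −αΔT + βΔS = 1.30 × 10⁻³ − 8.804 × 10⁻⁴ = 4.196 × 10⁻⁴, so Δρ ≈ 0.4309 kg m⁻³.
N² = (g/ρ₀)·Δρ/Δz = g·(Δρ/ρ₀)/Δz = 9.81 × 4.196 × 10⁻⁴ / 30 = 1.3721 × 10⁻⁴ s⁻².
N = √(1.3721 × 10⁻⁴) = 0.011714 rad s⁻¹ → T = 2π/N = 536.38 s ≈ 536 s.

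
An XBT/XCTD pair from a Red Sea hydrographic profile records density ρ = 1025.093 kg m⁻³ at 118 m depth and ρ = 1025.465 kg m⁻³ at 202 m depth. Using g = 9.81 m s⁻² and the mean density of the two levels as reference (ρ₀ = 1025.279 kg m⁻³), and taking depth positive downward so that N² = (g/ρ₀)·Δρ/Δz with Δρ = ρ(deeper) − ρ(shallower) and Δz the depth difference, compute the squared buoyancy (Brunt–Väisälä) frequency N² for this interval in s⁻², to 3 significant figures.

Δρ = 1025.465 − 1025.093 = 0.372 kg m⁻³ over Δz = 202 − 118 = 84 m.
N² = (9.81/1025.279) × (0.372/84) = 4.2373 × 10⁻⁵ s⁻² ≈ 4.24 × 10⁻⁵ s⁻².
Since Δρ > 0 the layer is stably stratified.

4.24 × 10⁻⁵ s⁻²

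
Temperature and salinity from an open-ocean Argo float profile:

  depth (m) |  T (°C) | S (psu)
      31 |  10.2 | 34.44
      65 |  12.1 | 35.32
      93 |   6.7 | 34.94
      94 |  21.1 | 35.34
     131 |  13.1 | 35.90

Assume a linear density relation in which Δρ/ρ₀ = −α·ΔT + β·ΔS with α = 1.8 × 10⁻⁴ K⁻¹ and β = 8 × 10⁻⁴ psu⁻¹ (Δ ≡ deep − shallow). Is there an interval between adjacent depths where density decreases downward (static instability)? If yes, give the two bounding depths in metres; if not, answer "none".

93–94 m

Evaluate Δρ/ρ₀ = −αΔT + βΔS across each adjacent pair:
  31–65 m: −αΔT+βΔS = −(1.8 × 10⁻⁴)(+1.9)+(8 × 10⁻⁴)(+0.88) = 3.6 × 10⁻⁴ → stable
  65–93 m: −αΔT+βΔS = −(1.8 × 10⁻⁴)(-5.4)+(8 × 10⁻⁴)(-0.38) = 6.7 × 10⁻⁴ → stable
  93–94 m: −αΔT+βΔS = −(1.8 × 10⁻⁴)(+14.4)+(8 × 10⁻⁴)(+0.40) = -2.3 × 10⁻³ → UNSTABLE
  94–131 m: −αΔT+βΔS = −(1.8 × 10⁻⁴)(-8.0)+(8 × 10⁻⁴)(+0.56) = 1.9 × 10⁻³ → stable
The 93–94 m interval has Δρ < 0: lighter water underlies denser water.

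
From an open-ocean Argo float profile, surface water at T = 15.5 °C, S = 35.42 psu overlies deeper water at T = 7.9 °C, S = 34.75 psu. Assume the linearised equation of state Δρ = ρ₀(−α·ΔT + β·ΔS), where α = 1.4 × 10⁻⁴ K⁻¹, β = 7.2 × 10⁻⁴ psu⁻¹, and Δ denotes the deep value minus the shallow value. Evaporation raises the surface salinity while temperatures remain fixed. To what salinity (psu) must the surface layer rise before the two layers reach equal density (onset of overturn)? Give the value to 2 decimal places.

36.23 psu

Neutral buoyancy requires −α(T_deep − T_surf) + β(S_deep − S_surf′) = 0.
S_surf′ = S_deep − (α/β)·ΔT = 34.75 − (1.4 × 10⁻⁴/7.2 × 10⁻⁴)·(-7.6) = 36.2278 psu.
Increase required: 36.2278 − 35.42 = 0.8078 psu.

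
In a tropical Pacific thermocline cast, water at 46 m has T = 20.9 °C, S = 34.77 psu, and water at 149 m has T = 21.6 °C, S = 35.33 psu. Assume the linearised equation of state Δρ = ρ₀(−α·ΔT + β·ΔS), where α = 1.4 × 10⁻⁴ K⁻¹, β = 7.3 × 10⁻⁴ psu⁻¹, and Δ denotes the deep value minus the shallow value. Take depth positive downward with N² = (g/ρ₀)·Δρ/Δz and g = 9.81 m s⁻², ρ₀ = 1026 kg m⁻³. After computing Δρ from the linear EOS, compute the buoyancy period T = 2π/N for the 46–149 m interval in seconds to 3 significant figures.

ΔT = +0.7 K, ΔS = +0.56 psu (deep − shallow).
Δρ/ρ₀ = −αΔT + βΔS = -9.80 × 10⁻⁵ + 4.088 × 10⁻⁴ = 3.108 × 10⁻⁴, so Δρ ≈ 0.3189 kg m⁻³.
N² = (g/ρ₀)·Δρ/Δz = g·(Δρ/ρ₀)/Δz = 9.81 × 3.108 × 10⁻⁴ / 103 = 2.9601 × 10⁻⁵ s⁻².
N = √(2.9601 × 10⁻⁵) = 5.4407 × 10⁻³ rad s⁻¹ → T = 2π/N = 1.1548 × 10³ s ≈ 1.15 × 10³ s.

1.15 × 10³ s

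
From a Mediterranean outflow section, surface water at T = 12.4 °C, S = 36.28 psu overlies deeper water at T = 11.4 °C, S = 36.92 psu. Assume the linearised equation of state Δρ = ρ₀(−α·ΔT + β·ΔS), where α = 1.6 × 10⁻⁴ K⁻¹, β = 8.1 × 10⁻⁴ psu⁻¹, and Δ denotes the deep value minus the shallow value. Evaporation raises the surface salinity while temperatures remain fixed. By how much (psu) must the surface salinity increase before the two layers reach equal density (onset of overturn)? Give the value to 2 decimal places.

0.84 psu

Neutral buoyancy requires −α(T_deep − T_surf) + β(S_deep − S_surf′) = 0.
S_surf′ = S_deep − (α/β)·ΔT = 36.92 − (1.6 × 10⁻⁴/8.1 × 10⁻⁴)·(-1.0) = 37.1175 psu.
Increase required: 37.1175 − 36.28 = 0.8375 psu.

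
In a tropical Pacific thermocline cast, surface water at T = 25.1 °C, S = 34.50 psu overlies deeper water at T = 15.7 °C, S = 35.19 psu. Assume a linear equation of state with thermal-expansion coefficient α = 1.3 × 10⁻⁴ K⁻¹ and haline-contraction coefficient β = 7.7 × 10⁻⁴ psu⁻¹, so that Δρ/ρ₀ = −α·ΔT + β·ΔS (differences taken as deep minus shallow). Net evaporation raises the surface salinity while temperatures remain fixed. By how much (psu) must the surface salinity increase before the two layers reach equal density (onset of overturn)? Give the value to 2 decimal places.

2.28 psu

Neutral buoyancy requires −α(T_deep − T_surf) + β(S_deep − S_surf′) = 0.
S_surf′ = S_deep − (α/β)·ΔT = 35.19 − (1.3 × 10⁻⁴/7.7 × 10⁻⁴)·(-9.4) = 36.7770 psu.
Increase required: 36.7770 − 34.50 = 2.2770 psu.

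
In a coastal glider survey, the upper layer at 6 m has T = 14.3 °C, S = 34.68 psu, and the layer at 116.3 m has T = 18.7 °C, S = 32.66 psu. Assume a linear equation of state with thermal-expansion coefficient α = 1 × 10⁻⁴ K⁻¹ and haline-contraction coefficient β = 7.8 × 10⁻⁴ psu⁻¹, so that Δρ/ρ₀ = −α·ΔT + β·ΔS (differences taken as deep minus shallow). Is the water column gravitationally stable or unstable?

unstable

ΔT = 18.7 − 14.3 = +4.4 K and ΔS = 32.66 − 34.68 = -2.02 psu (deep − shallow).
−αΔT = -4.40 × 10⁻⁴; βΔS = -1.5756 × 10⁻³; sum Δρ/ρ₀ = -2.0156 × 10⁻³.
Δρ/ρ₀ < 0, so Δρ < 0: deeper water is lighter → statically unstable; the column would overturn.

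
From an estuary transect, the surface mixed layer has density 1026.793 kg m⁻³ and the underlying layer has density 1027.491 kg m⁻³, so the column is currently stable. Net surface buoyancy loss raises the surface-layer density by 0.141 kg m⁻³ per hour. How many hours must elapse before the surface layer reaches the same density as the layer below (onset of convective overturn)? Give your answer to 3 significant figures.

Density deficit of the surface layer: 1027.491 − 1026.793 = 0.698 kg m⁻³.
Required change = 0.698 / 0.141 = 4.95 hours.

4.95 hours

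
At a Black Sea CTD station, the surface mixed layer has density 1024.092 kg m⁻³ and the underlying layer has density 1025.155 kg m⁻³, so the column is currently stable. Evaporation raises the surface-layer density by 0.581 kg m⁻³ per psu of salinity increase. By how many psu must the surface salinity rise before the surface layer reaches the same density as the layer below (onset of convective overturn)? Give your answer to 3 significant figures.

1.83 psu

Density deficit of the surface layer: 1025.155 − 1024.092 = 1.063 kg m⁻³.
Required change = 1.063 / 0.581 = 1.83 psu.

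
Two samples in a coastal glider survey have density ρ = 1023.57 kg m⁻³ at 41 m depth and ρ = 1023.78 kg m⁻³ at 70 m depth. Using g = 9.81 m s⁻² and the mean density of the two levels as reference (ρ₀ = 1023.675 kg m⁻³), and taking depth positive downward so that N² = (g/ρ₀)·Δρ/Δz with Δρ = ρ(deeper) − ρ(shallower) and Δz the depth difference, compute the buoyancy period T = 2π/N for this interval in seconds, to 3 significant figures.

754 s

Δρ = 1023.78 − 1023.57 = 0.21 kg m⁻³ over Δz = 70 − 41 = 29 m.
N² = (9.81/1023.675) × (0.21/29) = 6.9395 × 10⁻⁵ s⁻².
N = √(6.9395 × 10⁻⁵) = 8.3304 × 10⁻³ rad s⁻¹, so T = 2π/N = 754.25 s ≈ 754 s.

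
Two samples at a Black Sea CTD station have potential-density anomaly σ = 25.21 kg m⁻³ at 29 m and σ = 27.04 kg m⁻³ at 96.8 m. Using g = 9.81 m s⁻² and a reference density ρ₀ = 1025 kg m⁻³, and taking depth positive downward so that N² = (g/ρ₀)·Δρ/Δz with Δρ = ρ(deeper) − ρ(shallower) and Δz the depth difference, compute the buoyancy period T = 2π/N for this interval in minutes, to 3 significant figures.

6.52 min

Δρ = 1027.04 − 1025.21 = 1.83 kg m⁻³ over Δz = 96.8 − 29 = 67.8 m.
N² = (9.81/1025) × (1.83/67.8) = 2.5833 × 10⁻⁴ s⁻².
N = √(2.5833 × 10⁻⁴) = 0.016073 rad s⁻¹, so T = 2π/N = 390.92 s = 6.5153 min ≈ 6.52 min.
A positive N² confirms static stability across the interval.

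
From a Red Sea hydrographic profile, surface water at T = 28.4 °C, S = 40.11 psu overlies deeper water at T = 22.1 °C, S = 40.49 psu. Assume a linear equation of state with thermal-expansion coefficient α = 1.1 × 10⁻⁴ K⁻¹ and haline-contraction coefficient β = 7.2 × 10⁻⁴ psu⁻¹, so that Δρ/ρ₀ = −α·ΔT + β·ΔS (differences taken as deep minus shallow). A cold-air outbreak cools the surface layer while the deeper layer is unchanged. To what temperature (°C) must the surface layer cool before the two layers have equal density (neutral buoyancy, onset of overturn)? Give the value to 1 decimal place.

Neutral buoyancy requires Δρ = 0, i.e. −α(T_deep − T_surf′) + β(S_deep − S_surf) = 0.
T_surf′ = T_deep − (β/α)·ΔS = 22.1 − (7.2 × 10⁻⁴/1.1 × 10⁻⁴)·(+0.38) = 19.613 °C.
Cooling required: 28.4 − (19.613) = 8.787 °C.

19.6 °C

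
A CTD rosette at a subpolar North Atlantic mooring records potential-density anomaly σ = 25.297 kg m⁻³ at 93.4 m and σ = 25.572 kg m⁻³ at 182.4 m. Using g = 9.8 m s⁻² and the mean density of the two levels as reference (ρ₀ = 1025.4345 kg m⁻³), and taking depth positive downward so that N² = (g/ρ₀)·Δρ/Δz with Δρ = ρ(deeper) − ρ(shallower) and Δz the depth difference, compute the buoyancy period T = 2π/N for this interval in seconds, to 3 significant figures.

1.16 × 10³ s

Δρ = 1025.572 − 1025.297 = 0.275 kg m⁻³ over Δz = 182.4 − 93.4 = 89 m.
N² = (9.8/1025.4345) × (0.275/89) = 2.9530 × 10⁻⁵ s⁻².
N = √(2.9530 × 10⁻⁵) = 5.4342 × 10⁻³ rad s⁻¹, so T = 2π/N = 1.1562 × 10³ s ≈ 1.16 × 10³ s.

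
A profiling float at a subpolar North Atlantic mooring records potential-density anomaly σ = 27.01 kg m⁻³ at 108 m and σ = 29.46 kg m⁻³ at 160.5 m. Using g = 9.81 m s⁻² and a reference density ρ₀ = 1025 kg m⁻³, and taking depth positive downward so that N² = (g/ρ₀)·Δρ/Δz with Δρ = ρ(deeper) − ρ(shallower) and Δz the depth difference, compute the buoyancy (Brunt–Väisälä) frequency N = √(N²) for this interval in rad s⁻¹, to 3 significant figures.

0.0211 rad s⁻¹

Δρ = 1029.46 − 1027.01 = 2.45 kg m⁻³ over Δz = 160.5 − 108 = 52.5 m.
N² = (9.81/1025) × (2.45/52.5) = 4.4663 × 10⁻⁴ s⁻².
N = √(4.4663 × 10⁻⁴) = 0.021134 rad s⁻¹ ≈ 0.0211 rad s⁻¹.
A positive N² confirms static stability across the interval.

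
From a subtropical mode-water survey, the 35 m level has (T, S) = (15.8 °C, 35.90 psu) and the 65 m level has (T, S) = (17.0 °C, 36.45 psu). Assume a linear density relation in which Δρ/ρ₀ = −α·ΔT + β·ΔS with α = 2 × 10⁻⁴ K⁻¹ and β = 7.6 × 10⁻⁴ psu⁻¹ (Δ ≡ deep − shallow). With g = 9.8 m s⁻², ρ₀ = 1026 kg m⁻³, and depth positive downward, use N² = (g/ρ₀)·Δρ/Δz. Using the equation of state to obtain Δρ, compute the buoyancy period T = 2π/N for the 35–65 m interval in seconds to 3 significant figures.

824 s

ΔT = +1.2 K, ΔS = +0.55 psu (deep − shallow).
Δρ/ρ₀ = −αΔT + βΔS = -2.40 × 10⁻⁴ + 4.18 × 10⁻⁴ = 1.78 × 10⁻⁴, so Δρ ≈ 0.1826 kg m⁻³.
N² = (g/ρ₀)·Δρ/Δz = g·(Δρ/ρ₀)/Δz = 9.8 × 1.78 × 10⁻⁴ / 30 = 5.8147 × 10⁻⁵ s⁻².
N = √(5.8147 × 10⁻⁵) = 7.6254 × 10⁻³ rad s⁻¹ → T = 2π/N = 823.98 s ≈ 824 s.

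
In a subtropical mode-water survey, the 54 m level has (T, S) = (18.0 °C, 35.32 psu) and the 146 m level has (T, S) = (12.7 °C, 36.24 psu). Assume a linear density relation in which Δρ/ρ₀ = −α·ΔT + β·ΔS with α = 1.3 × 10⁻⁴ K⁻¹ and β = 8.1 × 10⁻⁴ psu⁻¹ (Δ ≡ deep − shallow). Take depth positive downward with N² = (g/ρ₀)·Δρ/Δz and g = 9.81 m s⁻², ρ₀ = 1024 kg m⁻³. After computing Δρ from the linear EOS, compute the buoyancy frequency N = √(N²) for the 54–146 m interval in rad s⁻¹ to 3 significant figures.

0.0124 rad s⁻¹

ΔT = -5.3 K, ΔS = +0.92 psu (deep − shallow).
Δρ/ρ₀ = −αΔT + βΔS = 6.89 × 10⁻⁴ + 7.452 × 10⁻⁴ = 1.4342 × 10⁻³, so Δρ ≈ 1.469 kg m⁻³.
N² = (g/ρ₀)·Δρ/Δz = g·(Δρ/ρ₀)/Δz = 9.81 × 1.4342 × 10⁻³ / 92 = 1.5293 × 10⁻⁴ s⁻².
N = √(1.5293 × 10⁻⁴) = 0.012366 rad s⁻¹ ≈ 0.0124 rad s⁻¹.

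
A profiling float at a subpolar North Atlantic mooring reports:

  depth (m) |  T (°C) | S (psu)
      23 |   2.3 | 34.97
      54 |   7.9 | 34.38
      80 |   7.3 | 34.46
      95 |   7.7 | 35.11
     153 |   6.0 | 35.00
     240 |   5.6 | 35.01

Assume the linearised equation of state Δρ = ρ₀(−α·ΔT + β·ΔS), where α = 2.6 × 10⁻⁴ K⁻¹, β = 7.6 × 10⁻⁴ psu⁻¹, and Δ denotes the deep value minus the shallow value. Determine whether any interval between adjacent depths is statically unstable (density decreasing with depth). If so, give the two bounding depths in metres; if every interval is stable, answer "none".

Evaluate Δρ/ρ₀ = −αΔT + βΔS across each adjacent pair:
  23–54 m: −αΔT+βΔS = −(2.6 × 10⁻⁴)(+5.6)+(7.6 × 10⁻⁴)(-0.59) = -1.9 × 10⁻³ → UNSTABLE
  54–80 m: −αΔT+βΔS = −(2.6 × 10⁻⁴)(-0.6)+(7.6 × 10⁻⁴)(+0.08) = 2.2 × 10⁻⁴ → stable
  80–95 m: −αΔT+βΔS = −(2.6 × 10⁻⁴)(+0.4)+(7.6 × 10⁻⁴)(+0.65) = 3.9 × 10⁻⁴ → stable
  95–153 m: −αΔT+βΔS = −(2.6 × 10⁻⁴)(-1.7)+(7.6 × 10⁻⁴)(-0.11) = 3.6 × 10⁻⁴ → stable
  153–240 m: −αΔT+βΔS = −(2.6 × 10⁻⁴)(-0.4)+(7.6 × 10⁻⁴)(+0.01) = 1.1 × 10⁻⁴ → stable
The 23–54 m interval has Δρ < 0: lighter water underlies denser water.

23–54 m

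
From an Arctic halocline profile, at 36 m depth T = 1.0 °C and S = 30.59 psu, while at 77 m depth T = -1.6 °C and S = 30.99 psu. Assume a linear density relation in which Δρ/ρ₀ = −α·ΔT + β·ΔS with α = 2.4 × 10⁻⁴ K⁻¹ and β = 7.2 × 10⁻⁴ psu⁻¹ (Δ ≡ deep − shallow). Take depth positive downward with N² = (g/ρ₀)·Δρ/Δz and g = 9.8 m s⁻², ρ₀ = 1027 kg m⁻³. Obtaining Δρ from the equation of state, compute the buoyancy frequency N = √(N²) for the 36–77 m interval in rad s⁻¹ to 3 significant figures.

0.0148 rad s⁻¹

ΔT = -2.6 K, ΔS = +0.40 psu (deep − shallow).
Δρ/ρ₀ = −αΔT + βΔS = 6.24 × 10⁻⁴ + 2.88 × 10⁻⁴ = 9.12 × 10⁻⁴, so Δρ ≈ 0.9366 kg m⁻³.
N² = (g/ρ₀)·Δρ/Δz = g·(Δρ/ρ₀)/Δz = 9.8 × 9.12 × 10⁻⁴ / 41 = 2.1799 × 10⁻⁴ s⁻².
N = √(2.1799 × 10⁻⁴) = 0.014764 rad s⁻¹ ≈ 0.0148 rad s⁻¹.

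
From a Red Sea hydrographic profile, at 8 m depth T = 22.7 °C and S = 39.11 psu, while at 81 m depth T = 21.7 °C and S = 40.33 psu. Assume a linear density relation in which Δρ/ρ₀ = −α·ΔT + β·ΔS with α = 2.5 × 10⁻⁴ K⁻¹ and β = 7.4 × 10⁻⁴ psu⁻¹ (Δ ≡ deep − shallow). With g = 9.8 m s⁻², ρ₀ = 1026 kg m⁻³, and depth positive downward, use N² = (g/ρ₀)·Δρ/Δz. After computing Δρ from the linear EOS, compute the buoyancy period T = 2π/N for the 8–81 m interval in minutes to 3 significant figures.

ΔT = -1.0 K, ΔS = +1.22 psu (deep − shallow).
Δρ/ρ₀ = −αΔT + βΔS = 2.50 × 10⁻⁴ + 9.028 × 10⁻⁴ = 1.1528 × 10⁻³, so Δρ ≈ 1.183 kg m⁻³.
N² = (g/ρ₀)·Δρ/Δz = g·(Δρ/ρ₀)/Δz = 9.8 × 1.1528 × 10⁻³ / 73 = 1.5476 × 10⁻⁴ s⁻².
N = √(1.5476 × 10⁻⁴) = 0.012440 rad s⁻¹ → T = 2π/N = 505.08 s = 8.4180 min ≈ 8.42 min.

8.42 min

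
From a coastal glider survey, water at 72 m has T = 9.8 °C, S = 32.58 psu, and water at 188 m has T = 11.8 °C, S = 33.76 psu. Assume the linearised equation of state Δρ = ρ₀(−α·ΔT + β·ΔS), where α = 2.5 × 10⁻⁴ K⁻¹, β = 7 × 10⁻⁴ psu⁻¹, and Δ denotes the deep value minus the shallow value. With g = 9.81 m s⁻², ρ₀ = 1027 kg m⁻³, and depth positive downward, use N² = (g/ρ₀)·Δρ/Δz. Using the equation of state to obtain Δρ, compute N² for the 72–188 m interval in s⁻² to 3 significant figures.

ΔT = +2.0 K, ΔS = +1.18 psu (deep − shallow).
Δρ/ρ₀ = −αΔT + βΔS = -5.00 × 10⁻⁴ + 8.26 × 10⁻⁴ = 3.26 × 10⁻⁴, so Δρ ≈ 0.3348 kg m⁻³.
N² = (g/ρ₀)·Δρ/Δz = g·(Δρ/ρ₀)/Δz = 9.81 × 3.26 × 10⁻⁴ / 116 = 2.7569 × 10⁻⁵ s⁻² ≈ 2.76 × 10⁻⁵ s⁻².

2.76 × 10⁻⁵ s⁻²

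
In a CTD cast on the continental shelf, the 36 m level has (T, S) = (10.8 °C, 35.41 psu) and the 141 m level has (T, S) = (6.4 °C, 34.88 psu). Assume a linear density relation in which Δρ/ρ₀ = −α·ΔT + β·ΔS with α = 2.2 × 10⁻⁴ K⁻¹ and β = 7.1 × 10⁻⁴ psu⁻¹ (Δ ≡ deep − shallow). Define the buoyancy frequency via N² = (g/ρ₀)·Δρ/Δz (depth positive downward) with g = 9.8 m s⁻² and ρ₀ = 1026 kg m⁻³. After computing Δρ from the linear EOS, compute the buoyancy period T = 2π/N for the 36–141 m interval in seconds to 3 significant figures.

845 s

ΔT = -4.4 K, ΔS = -0.53 psu (deep − shallow).
Δρ/ρ₀ = −αΔT + βΔS = 9.68 × 10⁻⁴ − 3.763 × 10⁻⁴ = 5.917 × 10⁻⁴, so Δρ ≈ 0.6071 kg m⁻³.
N² = (g/ρ₀)·Δρ/Δz = g·(Δρ/ρ₀)/Δz = 9.8 × 5.917 × 10⁻⁴ / 105 = 5.5225 × 10⁻⁵ s⁻².
N = √(5.5225 × 10⁻⁵) = 7.4314 × 10⁻³ rad s⁻¹ → T = 2π/N = 845.49 s ≈ 845 s.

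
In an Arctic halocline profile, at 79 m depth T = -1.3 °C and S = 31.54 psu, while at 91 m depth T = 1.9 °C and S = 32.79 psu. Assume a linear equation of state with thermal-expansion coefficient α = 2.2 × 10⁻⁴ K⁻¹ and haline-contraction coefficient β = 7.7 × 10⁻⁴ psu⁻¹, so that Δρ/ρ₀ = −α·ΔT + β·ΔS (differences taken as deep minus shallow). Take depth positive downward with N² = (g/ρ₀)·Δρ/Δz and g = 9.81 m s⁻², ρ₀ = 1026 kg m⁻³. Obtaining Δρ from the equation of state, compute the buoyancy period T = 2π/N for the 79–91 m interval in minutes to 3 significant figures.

ΔT = +3.2 K, ΔS = +1.25 psu (deep − shallow).
Δρ/ρ₀ = −αΔT + βΔS = -7.04 × 10⁻⁴ + 9.625 × 10⁻⁴ = 2.585 × 10⁻⁴, so Δρ ≈ 0.2652 kg m⁻³.
N² = (g/ρ₀)·Δρ/Δz = g·(Δρ/ρ₀)/Δz = 9.81 × 2.585 × 10⁻⁴ / 12 = 2.1132 × 10⁻⁴ s⁻².
N = √(2.1132 × 10⁻⁴) = 0.014537 rad s⁻¹ → T = 2π/N = 432.22 s = 7.2037 min ≈ 7.20 min.

7.20 min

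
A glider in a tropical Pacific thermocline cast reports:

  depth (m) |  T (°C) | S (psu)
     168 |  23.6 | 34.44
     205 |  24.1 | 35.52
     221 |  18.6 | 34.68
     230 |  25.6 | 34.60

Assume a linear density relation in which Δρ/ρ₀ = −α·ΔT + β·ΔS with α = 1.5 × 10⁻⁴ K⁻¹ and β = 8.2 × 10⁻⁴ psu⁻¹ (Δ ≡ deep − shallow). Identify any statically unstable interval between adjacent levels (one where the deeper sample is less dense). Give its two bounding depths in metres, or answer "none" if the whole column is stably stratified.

Evaluate Δρ/ρ₀ = −αΔT + βΔS across each adjacent pair:
  168–205 m: −αΔT+βΔS = −(1.5 × 10⁻⁴)(+0.5)+(8.2 × 10⁻⁴)(+1.08) = 8.1 × 10⁻⁴ → stable
  205–221 m: −αΔT+βΔS = −(1.5 × 10⁻⁴)(-5.5)+(8.2 × 10⁻⁴)(-0.84) = 1.4 × 10⁻⁴ → stable
  221–230 m: −αΔT+βΔS = −(1.5 × 10⁻⁴)(+7.0)+(8.2 × 10⁻⁴)(-0.08) = -1.1 × 10⁻³ → UNSTABLE
The 221–230 m interval has Δρ < 0: lighter water underlies denser water.

221–230 m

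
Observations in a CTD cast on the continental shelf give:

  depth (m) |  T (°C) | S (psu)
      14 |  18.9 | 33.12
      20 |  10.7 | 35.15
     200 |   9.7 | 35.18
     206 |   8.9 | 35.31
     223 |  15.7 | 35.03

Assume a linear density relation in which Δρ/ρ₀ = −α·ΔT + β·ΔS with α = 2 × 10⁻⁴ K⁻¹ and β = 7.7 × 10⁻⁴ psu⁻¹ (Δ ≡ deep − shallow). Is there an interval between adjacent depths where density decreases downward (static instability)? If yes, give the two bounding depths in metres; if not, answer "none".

Evaluate Δρ/ρ₀ = −αΔT + βΔS across each adjacent pair:
  14–20 m: −αΔT+βΔS = −(2 × 10⁻⁴)(-8.2)+(7.7 × 10⁻⁴)(+2.03) = 3.2 × 10⁻³ → stable
  20–200 m: −αΔT+βΔS = −(2 × 10⁻⁴)(-1.0)+(7.7 × 10⁻⁴)(+0.03) = 2.2 × 10⁻⁴ → stable
  200–206 m: −αΔT+βΔS = −(2 × 10⁻⁴)(-0.8)+(7.7 × 10⁻⁴)(+0.13) = 2.6 × 10⁻⁴ → stable
  206–223 m: −αΔT+βΔS = −(2 × 10⁻⁴)(+6.8)+(7.7 × 10⁻⁴)(-0.28) = -1.6 × 10⁻³ → UNSTABLE
The 206–223 m interval has Δρ < 0: lighter water underlies denser water.

206–223 m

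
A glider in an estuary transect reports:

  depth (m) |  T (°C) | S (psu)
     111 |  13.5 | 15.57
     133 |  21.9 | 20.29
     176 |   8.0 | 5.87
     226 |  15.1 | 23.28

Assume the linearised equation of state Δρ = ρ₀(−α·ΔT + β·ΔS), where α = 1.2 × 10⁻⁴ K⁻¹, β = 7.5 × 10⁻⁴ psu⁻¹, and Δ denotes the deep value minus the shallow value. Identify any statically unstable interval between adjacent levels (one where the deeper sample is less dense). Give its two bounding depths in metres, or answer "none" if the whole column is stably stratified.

Evaluate Δρ/ρ₀ = −αΔT + βΔS across each adjacent pair:
  111–133 m: −αΔT+βΔS = −(1.2 × 10⁻⁴)(+8.4)+(7.5 × 10⁻⁴)(+4.72) = 2.5 × 10⁻³ → stable
  133–176 m: −αΔT+βΔS = −(1.2 × 10⁻⁴)(-13.9)+(7.5 × 10⁻⁴)(-14.42) = -9.1 × 10⁻³ → UNSTABLE
  176–226 m: −αΔT+βΔS = −(1.2 × 10⁻⁴)(+7.1)+(7.5 × 10⁻⁴)(+17.41) = 0.012 → stable
The 133–176 m interval has Δρ < 0: lighter water underlies denser water.

133–176 m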